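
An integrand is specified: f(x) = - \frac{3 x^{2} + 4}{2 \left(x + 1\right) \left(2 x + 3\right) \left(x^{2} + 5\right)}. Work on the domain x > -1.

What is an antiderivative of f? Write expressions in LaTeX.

Factor the denominator (2 \left(x + 1\right) \left(2 x + 3\right) \left(x^{2} + 5\right)) and decompose: f = - \frac{11 \left(5 x + 7\right)}{348 \left(x^{2} + 5\right)} + \frac{43}{29 \left(2 x + 3\right)} - \frac{7}{12 \left(x + 1\right)}; each piece integrates to a log, atan, or power term.
Check: d/dx[- \frac{7 \log{\left(x + 1 \right)}}{12} + \frac{43 \log{\left(x + \frac{3}{2} \right)}}{58} - \frac{55 \log{\left(x^{2} + 5 \right)}}{696} - \frac{77 \sqrt{5} \operatorname{atan}{\left(\frac{\sqrt{5} x}{5} \right)}}{1740}] = \frac{- 3 x^{2} - 4}{4 x^{4} + 10 x^{3} + 26 x^{2} + 50 x + 30}, which equals f(x).

An antiderivative is F(x) = - \frac{7 \log{\left(x + 1 \right)}}{12} + \frac{43 \log{\left(x + \frac{3}{2} \right)}}{58} - \frac{55 \log{\left(x^{2} + 5 \right)}}{696} - \frac{77 \sqrt{5} \operatorname{atan}{\left(\frac{\sqrt{5} x}{5} \right)}}{1740}.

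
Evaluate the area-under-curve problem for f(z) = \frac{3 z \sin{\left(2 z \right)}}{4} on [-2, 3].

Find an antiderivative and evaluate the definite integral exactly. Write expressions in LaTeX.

A candidate is checked by its d/dz: the result must match f(z).
F(z) = - \frac{3 z \cos{\left(2 z \right)}}{8} + \frac{3 \sin{\left(2 z \right)}}{16} is an antiderivative of f.
Check: d/dz[- \frac{3 z \cos{\left(2 z \right)}}{8} + \frac{3 \sin{\left(2 z \right)}}{16}] = \frac{3 z \sin{\left(2 z \right)}}{4} = f(z).
F(3) = - \frac{9 \cos{\left(6 \right)}}{8} + \frac{3 \sin{\left(6 \right)}}{16}; F(-2) = \frac{3 \cos{\left(4 \right)}}{4} - \frac{3 \sin{\left(4 \right)}}{16}.
Integral = F(3) - F(-2) = - \frac{9 \cos{\left(6 \right)}}{8} + \frac{3 \sin{\left(4 \right)}}{16} + \frac{3 \sin{\left(6 \right)}}{16} - \frac{3 \cos{\left(4 \right)}}{4}.

Antiderivative: F(z) = - \frac{3 z \cos{\left(2 z \right)}}{8} + \frac{3 \sin{\left(2 z \right)}}{16}; value = - \frac{9 \cos{\left(6 \right)}}{8} + \frac{3 \sin{\left(4 \right)}}{16} + \frac{3 \sin{\left(6 \right)}}{16} - \frac{3 \cos{\left(4 \right)}}{4}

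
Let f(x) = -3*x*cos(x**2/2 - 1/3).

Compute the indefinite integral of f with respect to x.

The substitution u = x**2/2 - 1/3 works: f is exactly (dF/du)*(du/dx) for that inner function.
Check: d/dx[-3*sin(x**2/2 - 1/3)] = -3*x*cos(x**2/2 - 1/3) = f(x).

F(x) = -3*sin(x**2/2 - 1/3) + C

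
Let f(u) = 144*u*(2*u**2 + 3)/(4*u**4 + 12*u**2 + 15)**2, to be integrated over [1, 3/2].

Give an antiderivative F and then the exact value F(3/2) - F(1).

f matches the chain-rule pattern g'(h)*h' with inner function h(u) = 2*u**4/3 + 2*u**2 + 5/2; substituting w = h(u) collapses the integral.
F(u) = -18/(4*u**4 + 12*u**2 + 15) is an antiderivative of f.
Check: d/du[-18/(4*u**4 + 12*u**2 + 15)] = (288*u**3 + 432*u)/(16*u**8 + 96*u**6 + 264*u**4 + 360*u**2 + 225), which equals f(u).
F(3/2) = -24/83; F(1) = -18/31.
Integral = F(3/2) - F(1) = 750/2573.

Antiderivative: F(u) = -18/(4*u**4 + 12*u**2 + 15); value = 750/2573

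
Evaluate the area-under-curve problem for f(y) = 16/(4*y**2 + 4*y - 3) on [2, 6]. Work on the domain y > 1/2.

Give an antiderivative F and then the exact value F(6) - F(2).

Factor the denominator ((2*y - 1)*(2*y + 3)) and decompose: f = -4/(2*y + 3) + 4/(2*y - 1); each piece integrates to a log, atan, or power term.
F(y) = 2*log(y - 1/2) - 2*log(y + 3/2) is an antiderivative of f.
Check: d/dy[2*log(y - 1/2) - 2*log(y + 3/2)] = 16/(4*y**2 + 4*y - 3) = f(y).
F(6) = -2*log(15/2) + 2*log(11/2); F(2) = -2*log(7/2) + 2*log(3/2).
Integral = F(6) - F(2) = -2*log(15/2) - 2*log(3/2) + 2*log(7/2) + 2*log(11/2).

Antiderivative: F(y) = 2*log(y - 1/2) - 2*log(y + 3/2); value = -2*log(15/2) - 2*log(3/2) + 2*log(7/2) + 2*log(11/2)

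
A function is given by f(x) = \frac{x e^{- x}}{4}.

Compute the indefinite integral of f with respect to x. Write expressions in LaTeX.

F(x) = - \frac{x e^{- x}}{4} - \frac{e^{- x}}{4} + C

Recognize the product-rule pattern: f = u'v + uv' with u = - \frac{x}{4} - \frac{1}{4}, v = e^{- x}, so integration by parts undoes it.
Check: d/dx[- \frac{x e^{- x}}{4} - \frac{e^{- x}}{4}] = \frac{x e^{- x}}{4} = f(x).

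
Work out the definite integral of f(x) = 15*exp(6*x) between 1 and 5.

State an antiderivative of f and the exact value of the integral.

For F(x) to be correct the identity F'(x) - f(x) = 0 must hold.
F(x) = 5*exp(6*x)/2 is an antiderivative of f.
Check: d/dx[5*exp(6*x)/2] = 15*exp(6*x) = f(x).
F(5) = 5*exp(30)/2; F(1) = 5*exp(6)/2.
Integral = F(5) - F(1) = -5*exp(6)/2 + 5*exp(30)/2.

Antiderivative: F(x) = 5*exp(6*x)/2; value = -5*exp(6)/2 + 5*exp(30)/2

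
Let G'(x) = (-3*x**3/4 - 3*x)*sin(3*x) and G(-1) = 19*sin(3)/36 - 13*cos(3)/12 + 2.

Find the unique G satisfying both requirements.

The proposed G(x) is checked by its d/dx: the result must match the given G'(x).
A general antiderivative is x**3*cos(3*x)/4 - x**2*sin(3*x)/4 + 5*x*cos(3*x)/6 - 5*sin(3*x)/18 + C.
The condition gives C = 19*sin(3)/36 - 13*cos(3)/12 + 2 - (19*sin(3)/36 - 13*cos(3)/12) = 2.
So G(x) = x**3*cos(3*x)/4 - x**2*sin(3*x)/4 + 5*x*cos(3*x)/6 - 5*sin(3*x)/18 + 2.
Check: d/dx[x**3*cos(3*x)/4 - x**2*sin(3*x)/4 + 5*x*cos(3*x)/6 - 5*sin(3*x)/18 + 2] = -3*x**3*sin(3*x)/4 - 3*x*sin(3*x), which equals G'(x).

G(x) = x**3*cos(3*x)/4 - x**2*sin(3*x)/4 + 5*x*cos(3*x)/6 - 5*sin(3*x)/18 + 2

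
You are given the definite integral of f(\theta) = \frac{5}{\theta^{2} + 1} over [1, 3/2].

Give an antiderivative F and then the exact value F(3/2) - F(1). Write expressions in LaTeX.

Antiderivative: F(\theta) = 5 \operatorname{atan}{\left(\theta \right)}; value = - \frac{5 \pi}{4} + 5 \operatorname{atan}{\left(\frac{3}{2} \right)}

Differentiate the proposed F(\theta) back; it has to land on f(\theta) exactly.
F(\theta) = 5 \operatorname{atan}{\left(\theta \right)} is an antiderivative of f.
Check: d/d\theta[5 \operatorname{atan}{\left(\theta \right)}] = \frac{5}{\theta^{2} + 1} = f(\theta).
F(3/2) = 5 \operatorname{atan}{\left(\frac{3}{2} \right)}; F(1) = \frac{5 \pi}{4}.
Integral = F(3/2) - F(1) = - \frac{5 \pi}{4} + 5 \operatorname{atan}{\left(\frac{3}{2} \right)}.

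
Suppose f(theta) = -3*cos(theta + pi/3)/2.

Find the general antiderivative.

F(theta) = -3*sin(theta + pi/3)/2 + C

Recover f(theta) by differentiating a candidate F(theta); any mismatch rules it out.
Check: d/dtheta[-3*sin(theta + pi/3)/2] = -3*cos(theta + pi/3)/2 = f(theta).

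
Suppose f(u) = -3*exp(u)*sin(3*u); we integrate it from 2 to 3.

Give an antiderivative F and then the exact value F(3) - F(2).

Whatever form F(u) takes, F'(u) = f(u) is non-negotiable.
F(u) = -3*exp(u)*sin(3*u)/10 + 9*exp(u)*cos(3*u)/10 is an antiderivative of f.
Check: d/du[-3*exp(u)*sin(3*u)/10 + 9*exp(u)*cos(3*u)/10] = -3*exp(u)*sin(3*u) = f(u).
F(3) = 9*exp(3)*cos(9)/10 - 3*exp(3)*sin(9)/10; F(2) = -3*exp(2)*sin(6)/10 + 9*exp(2)*cos(6)/10.
Integral = F(3) - F(2) = 9*exp(3)*cos(9)/10 - 9*exp(2)*cos(6)/10 - 3*exp(3)*sin(9)/10 + 3*exp(2)*sin(6)/10.

Antiderivative: F(u) = -3*exp(u)*sin(3*u)/10 + 9*exp(u)*cos(3*u)/10; value = 9*exp(3)*cos(9)/10 - 9*exp(2)*cos(6)/10 - 3*exp(3)*sin(9)/10 + 3*exp(2)*sin(6)/10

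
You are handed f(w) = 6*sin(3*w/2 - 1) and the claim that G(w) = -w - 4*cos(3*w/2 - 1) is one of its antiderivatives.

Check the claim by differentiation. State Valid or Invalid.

Invalid: d/dw[G] - f = -1, which is not 0.

d/dw[G] = 6*sin(3*w/2 - 1) - 1
d/dw[G] - f(w) = -1 != 0.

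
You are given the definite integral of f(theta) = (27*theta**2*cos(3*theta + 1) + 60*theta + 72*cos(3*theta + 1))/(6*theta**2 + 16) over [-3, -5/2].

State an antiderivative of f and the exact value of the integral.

Whatever form F(theta) takes, F'(theta) = f(theta) is non-negotiable.
F(theta) = 5*log(3*theta**2/2 + 4) + 3*sin(3*theta + 1)/2 is an antiderivative of f.
Check: d/dtheta[5*log(3*theta**2/2 + 4) + 3*sin(3*theta + 1)/2] = (27*theta**2*cos(3*theta + 1) + 60*theta + 72*cos(3*theta + 1))/(6*theta**2 + 16) = f(theta).
F(-5/2) = -3*sin(13/2)/2 + 5*log(107/8); F(-3) = -3*sin(8)/2 + 5*log(35/2).
Integral = F(-5/2) - F(-3) = -5*log(35/2) - 3*sin(13/2)/2 + 3*sin(8)/2 + 5*log(107/8).

Antiderivative: F(theta) = 5*log(3*theta**2/2 + 4) + 3*sin(3*theta + 1)/2; value = -5*log(35/2) - 3*sin(13/2)/2 + 3*sin(8)/2 + 5*log(107/8)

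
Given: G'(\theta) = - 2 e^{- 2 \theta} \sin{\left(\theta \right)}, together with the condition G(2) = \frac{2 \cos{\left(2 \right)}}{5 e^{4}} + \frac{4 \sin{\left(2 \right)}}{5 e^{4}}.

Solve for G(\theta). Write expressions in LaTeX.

G(\theta) = \frac{2 \left(2 \sin{\left(\theta \right)} + \cos{\left(\theta \right)}\right) e^{- 2 \theta}}{5}

The proposed G(\theta) is checked by its d/d\theta: the result must match the given G'(\theta).
A general antiderivative is \frac{4 e^{- 2 \theta} \sin{\left(\theta \right)}}{5} + \frac{2 e^{- 2 \theta} \cos{\left(\theta \right)}}{5} + C.
The condition gives C = \frac{2 \cos{\left(2 \right)}}{5 e^{4}} + \frac{4 \sin{\left(2 \right)}}{5 e^{4}} - (\frac{2 \cos{\left(2 \right)}}{5 e^{4}} + \frac{4 \sin{\left(2 \right)}}{5 e^{4}}) = 0.
So G(\theta) = \frac{2 \left(2 \sin{\left(\theta \right)} + \cos{\left(\theta \right)}\right) e^{- 2 \theta}}{5}.
Check: d/d\theta[\frac{2 \left(2 \sin{\left(\theta \right)} + \cos{\left(\theta \right)}\right) e^{- 2 \theta}}{5}] = - 2 e^{- 2 \theta} \sin{\left(\theta \right)} = G'(\theta).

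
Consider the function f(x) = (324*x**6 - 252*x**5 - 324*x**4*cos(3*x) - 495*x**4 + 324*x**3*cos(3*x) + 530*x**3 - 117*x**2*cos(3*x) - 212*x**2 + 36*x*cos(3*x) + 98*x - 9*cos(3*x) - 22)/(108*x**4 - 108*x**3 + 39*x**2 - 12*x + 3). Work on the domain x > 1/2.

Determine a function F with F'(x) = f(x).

A candidate is checked by its d/dx: the result must match f(x).
Check: d/dx[x**3 + x**2/3 - 5*x - sin(3*x) - atan(3*x) - 1/(6*x - 3)] = (324*x**6 - 252*x**5 - 324*x**4*cos(3*x) - 495*x**4 + 324*x**3*cos(3*x) + 530*x**3 - 117*x**2*cos(3*x) - 212*x**2 + 36*x*cos(3*x) + 98*x - 9*cos(3*x) - 22)/(108*x**4 - 108*x**3 + 39*x**2 - 12*x + 3) = f(x).

An antiderivative is F(x) = x**3 + x**2/3 - 5*x - sin(3*x) - atan(3*x) - 1/(6*x - 3).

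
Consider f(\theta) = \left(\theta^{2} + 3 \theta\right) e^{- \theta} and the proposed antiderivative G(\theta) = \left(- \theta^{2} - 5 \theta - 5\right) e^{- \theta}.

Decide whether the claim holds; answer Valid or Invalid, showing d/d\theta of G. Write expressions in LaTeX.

Valid: G'(\theta) = f(\theta).

d/d\theta[G] = \left(\theta^{2} + 3 \theta\right) e^{- \theta}
This equals f(\theta) exactly, so the claim holds.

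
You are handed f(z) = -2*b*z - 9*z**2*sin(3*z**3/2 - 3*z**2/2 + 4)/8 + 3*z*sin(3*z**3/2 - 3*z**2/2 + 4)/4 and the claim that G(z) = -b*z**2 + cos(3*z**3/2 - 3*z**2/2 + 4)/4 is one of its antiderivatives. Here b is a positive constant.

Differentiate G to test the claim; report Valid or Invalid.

d/dz[G] = -2*b*z - 9*z**2*sin(3*z**3/2 - 3*z**2/2 + 4)/8 + 3*z*sin(3*z**3/2 - 3*z**2/2 + 4)/4
This equals f(z) exactly, so the claim holds.

Valid - differentiating G returns exactly f.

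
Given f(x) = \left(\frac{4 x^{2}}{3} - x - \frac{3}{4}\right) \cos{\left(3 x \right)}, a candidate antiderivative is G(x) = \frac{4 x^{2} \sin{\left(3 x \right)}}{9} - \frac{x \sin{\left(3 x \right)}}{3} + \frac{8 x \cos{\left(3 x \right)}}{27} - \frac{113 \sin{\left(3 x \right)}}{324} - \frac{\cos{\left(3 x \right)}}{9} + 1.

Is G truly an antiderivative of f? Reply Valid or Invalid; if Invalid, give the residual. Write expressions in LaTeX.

d/dx[G] = \frac{4 x^{2} \cos{\left(3 x \right)}}{3} - x \cos{\left(3 x \right)} - \frac{3 \cos{\left(3 x \right)}}{4}
This equals f(x) exactly, so the claim holds.

Valid - differentiating G returns exactly f.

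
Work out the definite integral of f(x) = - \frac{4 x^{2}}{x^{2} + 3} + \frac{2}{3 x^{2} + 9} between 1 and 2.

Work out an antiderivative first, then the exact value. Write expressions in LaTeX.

Antiderivative: F(x) = - 4 x + \frac{38 \sqrt{3} \operatorname{atan}{\left(\frac{\sqrt{3} x}{3} \right)}}{9}; value = -4 - \frac{19 \sqrt{3} \pi}{27} + \frac{38 \sqrt{3} \operatorname{atan}{\left(\frac{2 \sqrt{3}}{3} \right)}}{9}

The integrand splits into summands that can be handled one at a time.
F(x) = - 4 x + \frac{38 \sqrt{3} \operatorname{atan}{\left(\frac{\sqrt{3} x}{3} \right)}}{9} is an antiderivative of f.
Check: d/dx[- 4 x + \frac{38 \sqrt{3} \operatorname{atan}{\left(\frac{\sqrt{3} x}{3} \right)}}{9}] = \frac{2 - 12 x^{2}}{3 x^{2} + 9}, which equals f(x).
F(2) = -8 + \frac{38 \sqrt{3} \operatorname{atan}{\left(\frac{2 \sqrt{3}}{3} \right)}}{9}; F(1) = -4 + \frac{19 \sqrt{3} \pi}{27}.
Integral = F(2) - F(1) = -4 - \frac{19 \sqrt{3} \pi}{27} + \frac{38 \sqrt{3} \operatorname{atan}{\left(\frac{2 \sqrt{3}}{3} \right)}}{9}.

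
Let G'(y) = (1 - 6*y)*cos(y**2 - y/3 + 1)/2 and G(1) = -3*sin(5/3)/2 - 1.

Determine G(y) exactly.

G'(y) matches the chain-rule pattern g'(h)*h' with inner function h(y) = y**2 - y/3 + 1; substituting u = h(y) collapses the integral.
A general antiderivative is -3*sin(y**2 - y/3 + 1)/2 + C.
The condition gives C = -3*sin(5/3)/2 - 1 - (-3*sin(5/3)/2) = -1.
So G(y) = (-3*sin(y**2 - y/3 + 1) - 2)/2.
Check: d/dy[(-3*sin(y**2 - y/3 + 1) - 2)/2] = -3*y*cos(y**2 - y/3 + 1) + cos(y**2 - y/3 + 1)/2, which equals G'(y).

G(y) = (-3*sin(y**2 - y/3 + 1) - 2)/2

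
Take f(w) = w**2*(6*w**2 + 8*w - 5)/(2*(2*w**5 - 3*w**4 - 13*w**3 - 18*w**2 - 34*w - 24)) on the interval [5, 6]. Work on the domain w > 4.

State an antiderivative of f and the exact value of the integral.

Antiderivative: F(w) = (11152*log(w - 4) + 2618*log(w + 1) - 1890*log(w + 3/2) + 2475*log(w**2 + 2) + 1430*sqrt(2)*atan(sqrt(2)*w/2))/11220; value = -15*log(27)/68 - 7*log(6)/30 - 63*log(15/2)/374 - 13*sqrt(2)*atan(5*sqrt(2)/2)/102 + 13*sqrt(2)*atan(3*sqrt(2))/102 + 63*log(13/2)/374 + 7*log(7)/30 + 164*log(2)/165 + 15*log(38)/68

Factor the denominator (2*(w - 4)*(w + 1)*(2*w + 3)*(w**2 + 2)) and decompose: f = (45*w + 26)/(102*(w**2 + 2)) - 63/(187*(2*w + 3)) + 7/(30*(w + 1)) + 164/(165*(w - 4)); each piece integrates to a log, atan, or power term.
F(w) = (11152*log(w - 4) + 2618*log(w + 1) - 1890*log(w + 3/2) + 2475*log(w**2 + 2) + 1430*sqrt(2)*atan(sqrt(2)*w/2))/11220 is an antiderivative of f.
Check: d/dw[(11152*log(w - 4) + 2618*log(w + 1) - 1890*log(w + 3/2) + 2475*log(w**2 + 2) + 1430*sqrt(2)*atan(sqrt(2)*w/2))/11220] = (6*w**4 + 8*w**3 - 5*w**2)/(4*w**5 - 6*w**4 - 26*w**3 - 36*w**2 - 68*w - 48), which equals f(w).
F(6) = -63*log(15/2)/374 + 13*sqrt(2)*atan(3*sqrt(2))/102 + 7*log(7)/30 + 164*log(2)/165 + 15*log(38)/68; F(5) = -63*log(13/2)/374 + 13*sqrt(2)*atan(5*sqrt(2)/2)/102 + 7*log(6)/30 + 15*log(27)/68.
Integral = F(6) - F(5) = -15*log(27)/68 - 7*log(6)/30 - 63*log(15/2)/374 - 13*sqrt(2)*atan(5*sqrt(2)/2)/102 + 13*sqrt(2)*atan(3*sqrt(2))/102 + 63*log(13/2)/374 + 7*log(7)/30 + 164*log(2)/165 + 15*log(38)/68.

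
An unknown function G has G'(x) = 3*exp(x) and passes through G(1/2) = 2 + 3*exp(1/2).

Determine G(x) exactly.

G(x) = 3*exp(x) + 2

Differentiate the proposed G(x) back; it has to land on the given G'(x).
A general antiderivative is 3*exp(x) + C.
The condition gives C = 2 + 3*exp(1/2) - (3*exp(1/2)) = 2.
So G(x) = 3*exp(x) + 2.
Check: d/dx[3*exp(x) + 2] = 3*exp(x) = G'(x).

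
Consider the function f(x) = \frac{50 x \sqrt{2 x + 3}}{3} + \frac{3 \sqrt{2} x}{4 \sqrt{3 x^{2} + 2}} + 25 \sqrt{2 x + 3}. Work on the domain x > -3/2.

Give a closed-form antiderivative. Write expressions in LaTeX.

An antiderivative is F(x) = \frac{20 \left(2 x + 3\right)^{\frac{5}{2}} + 3 \sqrt{2} \sqrt{3 x^{2} + 2}}{12}.

The integrand splits into summands that can be handled one at a time.
Check: d/dx[\frac{20 \left(2 x + 3\right)^{\frac{5}{2}} + 3 \sqrt{2} \sqrt{3 x^{2} + 2}}{12}] = \frac{200 x \sqrt{2 x + 3} \sqrt{3 x^{2} + 2} + 9 \sqrt{2} x + 300 \sqrt{2 x + 3} \sqrt{3 x^{2} + 2}}{12 \sqrt{3 x^{2} + 2}}, which equals f(x).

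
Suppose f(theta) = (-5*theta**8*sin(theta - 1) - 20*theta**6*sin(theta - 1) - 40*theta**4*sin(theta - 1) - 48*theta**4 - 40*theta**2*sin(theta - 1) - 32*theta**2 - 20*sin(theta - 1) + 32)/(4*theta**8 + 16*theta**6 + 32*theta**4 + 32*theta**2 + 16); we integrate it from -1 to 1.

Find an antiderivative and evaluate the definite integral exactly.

Antiderivative: F(theta) = 2*theta/(theta**4/2 + theta**2 + 1) + 5*cos(theta - 1)/4; value = 57/20 - 5*cos(2)/4

For F(theta) to be correct the identity F'(theta) - f(theta) = 0 must hold.
F(theta) = 2*theta/(theta**4/2 + theta**2 + 1) + 5*cos(theta - 1)/4 is an antiderivative of f.
Check: d/dtheta[2*theta/(theta**4/2 + theta**2 + 1) + 5*cos(theta - 1)/4] = (-5*theta**8*sin(theta - 1) - 20*theta**6*sin(theta - 1) - 40*theta**4*sin(theta - 1) - 48*theta**4 - 40*theta**2*sin(theta - 1) - 32*theta**2 - 20*sin(theta - 1) + 32)/(4*theta**8 + 16*theta**6 + 32*theta**4 + 32*theta**2 + 16) = f(theta).
F(1) = 41/20; F(-1) = -4/5 + 5*cos(2)/4.
Integral = F(1) - F(-1) = 57/20 - 5*cos(2)/4.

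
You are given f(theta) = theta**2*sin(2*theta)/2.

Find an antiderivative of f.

Whatever form F(theta) takes, F'(theta) = f(theta) is non-negotiable.
Check: d/dtheta[-(2*theta**2*cos(2*theta) - 2*theta*sin(2*theta) - cos(2*theta))/8] = theta**2*sin(2*theta)/2 = f(theta).

An antiderivative is F(theta) = -(2*theta**2*cos(2*theta) - 2*theta*sin(2*theta) - cos(2*theta))/8.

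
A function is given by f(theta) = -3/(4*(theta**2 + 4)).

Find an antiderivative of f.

Recover f(theta) by differentiating a candidate F(theta); any mismatch rules it out.
Check: d/dtheta[-3*atan(theta/2)/8] = -3/(4*theta**2 + 16), which equals f(theta).

An antiderivative is F(theta) = -3*atan(theta/2)/8.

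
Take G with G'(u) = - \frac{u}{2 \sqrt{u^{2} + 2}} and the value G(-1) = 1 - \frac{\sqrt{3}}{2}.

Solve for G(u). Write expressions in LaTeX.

G(u) = 1 - \frac{\sqrt{u^{2} + 2}}{2}

The substitution w = u^{2} + 2 works: G'(u) is exactly (dG/dw)*(dw/du) for that inner function.
A general antiderivative is - \frac{\sqrt{u^{2} + 2}}{2} + C.
The condition gives C = 1 - \frac{\sqrt{3}}{2} - (- \frac{\sqrt{3}}{2}) = 1.
So G(u) = 1 - \frac{\sqrt{u^{2} + 2}}{2}.
Check: d/du[1 - \frac{\sqrt{u^{2} + 2}}{2}] = - \frac{u}{2 \sqrt{u^{2} + 2}} = G'(u).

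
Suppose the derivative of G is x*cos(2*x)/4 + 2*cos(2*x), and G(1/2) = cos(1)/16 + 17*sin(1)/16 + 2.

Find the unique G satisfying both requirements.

G(x) = (2*x*sin(2*x) + 16*sin(2*x) + cos(2*x) + 32)/16

The integrand splits into summands that can be handled one at a time.
A general antiderivative is x*sin(2*x)/8 + sin(2*x) + cos(2*x)/16 + C.
The condition gives C = cos(1)/16 + 17*sin(1)/16 + 2 - (cos(1)/16 + 17*sin(1)/16) = 2.
So G(x) = (2*x*sin(2*x) + 16*sin(2*x) + cos(2*x) + 32)/16.
Check: d/dx[(2*x*sin(2*x) + 16*sin(2*x) + cos(2*x) + 32)/16] = x*cos(2*x)/4 + 2*cos(2*x) = G'(x).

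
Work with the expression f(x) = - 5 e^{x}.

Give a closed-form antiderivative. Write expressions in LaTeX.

Check any antiderivative F(x) by computing F'(x) and comparing it with f(x).
Check: d/dx[- 5 e^{x}] = - 5 e^{x} = f(x).

An antiderivative is F(x) = - 5 e^{x}.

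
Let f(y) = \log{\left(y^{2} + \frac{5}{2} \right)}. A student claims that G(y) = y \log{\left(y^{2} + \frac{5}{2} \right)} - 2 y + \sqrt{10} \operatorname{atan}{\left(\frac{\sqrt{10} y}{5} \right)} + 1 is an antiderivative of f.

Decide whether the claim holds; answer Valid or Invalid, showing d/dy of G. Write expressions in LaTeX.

d/dy[G] = \log{\left(y^{2} + \frac{5}{2} \right)}
This equals f(y) exactly, so the claim holds.

Valid - differentiating G returns exactly f.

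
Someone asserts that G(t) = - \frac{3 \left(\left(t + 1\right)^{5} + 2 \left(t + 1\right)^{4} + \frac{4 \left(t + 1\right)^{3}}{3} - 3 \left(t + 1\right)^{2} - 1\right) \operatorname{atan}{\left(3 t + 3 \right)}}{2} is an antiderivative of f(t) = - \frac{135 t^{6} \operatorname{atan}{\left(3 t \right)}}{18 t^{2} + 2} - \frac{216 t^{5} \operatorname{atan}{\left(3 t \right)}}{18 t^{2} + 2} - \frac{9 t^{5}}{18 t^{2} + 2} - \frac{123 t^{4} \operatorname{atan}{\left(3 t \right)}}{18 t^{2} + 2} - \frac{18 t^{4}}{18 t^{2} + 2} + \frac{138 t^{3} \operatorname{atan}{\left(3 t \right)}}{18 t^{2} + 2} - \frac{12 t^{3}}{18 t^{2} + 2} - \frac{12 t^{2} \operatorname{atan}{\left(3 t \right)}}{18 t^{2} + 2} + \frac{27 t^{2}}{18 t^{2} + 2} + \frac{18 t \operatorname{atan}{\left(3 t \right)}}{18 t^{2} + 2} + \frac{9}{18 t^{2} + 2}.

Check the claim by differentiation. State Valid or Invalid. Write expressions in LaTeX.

Invalid: d/dt[G] - f = \frac{1215 t^{8} \operatorname{atan}{\left(3 t \right)} - 1215 t^{8} \operatorname{atan}{\left(3 t + 3 \right)} + 4374 t^{7} \operatorname{atan}{\left(3 t \right)} - 9234 t^{7} \operatorname{atan}{\left(3 t + 3 \right)} + 6345 t^{6} \operatorname{atan}{\left(3 t \right)} - 29187 t^{6} \operatorname{atan}{\left(3 t + 3 \right)} - 243 t^{6} + 3132 t^{5} \operatorname{atan}{\left(3 t \right)} - 47952 t^{5} \operatorname{atan}{\left(3 t + 3 \right)} - 1053 t^{5} - 1146 t^{4} \operatorname{atan}{\left(3 t \right)} - 43917 t^{4} \operatorname{atan}{\left(3 t + 3 \right)} - 1773 t^{4} - 1326 t^{3} \operatorname{atan}{\left(3 t \right)} - 22980 t^{3} \operatorname{atan}{\left(3 t + 3 \right)} - 1431 t^{3} - 204 t^{2} \operatorname{atan}{\left(3 t \right)} - 7491 t^{2} \operatorname{atan}{\left(3 t + 3 \right)} - 585 t^{2} - 180 t \operatorname{atan}{\left(3 t \right)} - 1974 t \operatorname{atan}{\left(3 t + 3 \right)} - 261 t - 330 \operatorname{atan}{\left(3 t + 3 \right)} - 93}{162 t^{4} + 324 t^{3} + 198 t^{2} + 36 t + 20}, which is not 0.

d/dt[G] = \frac{- 135 t^{6} \operatorname{atan}{\left(3 t + 3 \right)} - 1026 t^{5} \operatorname{atan}{\left(3 t + 3 \right)} - 9 t^{5} - 3228 t^{4} \operatorname{atan}{\left(3 t + 3 \right)} - 63 t^{4} - 5214 t^{3} \operatorname{atan}{\left(3 t + 3 \right)} - 174 t^{3} - 4521 t^{2} \operatorname{atan}{\left(3 t + 3 \right)} - 207 t^{2} - 1974 t \operatorname{atan}{\left(3 t + 3 \right)} - 99 t - 330 \operatorname{atan}{\left(3 t + 3 \right)} - 3}{18 t^{2} + 36 t + 20}
d/dt[G] - f(t) = \frac{1215 t^{8} \operatorname{atan}{\left(3 t \right)} - 1215 t^{8} \operatorname{atan}{\left(3 t + 3 \right)} + 4374 t^{7} \operatorname{atan}{\left(3 t \right)} - 9234 t^{7} \operatorname{atan}{\left(3 t + 3 \right)} + 6345 t^{6} \operatorname{atan}{\left(3 t \right)} - 29187 t^{6} \operatorname{atan}{\left(3 t + 3 \right)} - 243 t^{6} + 3132 t^{5} \operatorname{atan}{\left(3 t \right)} - 47952 t^{5} \operatorname{atan}{\left(3 t + 3 \right)} - 1053 t^{5} - 1146 t^{4} \operatorname{atan}{\left(3 t \right)} - 43917 t^{4} \operatorname{atan}{\left(3 t + 3 \right)} - 1773 t^{4} - 1326 t^{3} \operatorname{atan}{\left(3 t \right)} - 22980 t^{3} \operatorname{atan}{\left(3 t + 3 \right)} - 1431 t^{3} - 204 t^{2} \operatorname{atan}{\left(3 t \right)} - 7491 t^{2} \operatorname{atan}{\left(3 t + 3 \right)} - 585 t^{2} - 180 t \operatorname{atan}{\left(3 t \right)} - 1974 t \operatorname{atan}{\left(3 t + 3 \right)} - 261 t - 330 \operatorname{atan}{\left(3 t + 3 \right)} - 93}{162 t^{4} + 324 t^{3} + 198 t^{2} + 36 t + 20} != 0.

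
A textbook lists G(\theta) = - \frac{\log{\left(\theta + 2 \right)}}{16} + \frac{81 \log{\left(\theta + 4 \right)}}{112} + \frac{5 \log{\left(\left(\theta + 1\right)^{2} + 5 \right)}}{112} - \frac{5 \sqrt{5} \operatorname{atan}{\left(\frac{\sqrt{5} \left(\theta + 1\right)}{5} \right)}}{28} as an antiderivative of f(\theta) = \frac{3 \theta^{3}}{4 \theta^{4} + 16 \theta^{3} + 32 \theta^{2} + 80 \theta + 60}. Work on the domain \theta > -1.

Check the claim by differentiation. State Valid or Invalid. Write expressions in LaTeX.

d/d\theta[G] = \frac{3 \theta^{3} + 9 \theta^{2} + 9 \theta + 3}{4 \theta^{4} + 32 \theta^{3} + 104 \theta^{2} + 208 \theta + 192}
d/d\theta[G] - f(\theta) = \frac{- 3 \theta^{6} - 9 \theta^{5} + 15 \theta^{4} + 165 \theta^{3} + 339 \theta^{2} + 195 \theta + 45}{4 \theta^{8} + 48 \theta^{7} + 264 \theta^{6} + 960 \theta^{5} + 2556 \theta^{4} + 4992 \theta^{3} + 7256 \theta^{2} + 6960 \theta + 2880} != 0.

Invalid: d/d\theta[G] - f = \frac{- 3 \theta^{6} - 9 \theta^{5} + 15 \theta^{4} + 165 \theta^{3} + 339 \theta^{2} + 195 \theta + 45}{4 \theta^{8} + 48 \theta^{7} + 264 \theta^{6} + 960 \theta^{5} + 2556 \theta^{4} + 4992 \theta^{3} + 7256 \theta^{2} + 6960 \theta + 2880}, which is not 0.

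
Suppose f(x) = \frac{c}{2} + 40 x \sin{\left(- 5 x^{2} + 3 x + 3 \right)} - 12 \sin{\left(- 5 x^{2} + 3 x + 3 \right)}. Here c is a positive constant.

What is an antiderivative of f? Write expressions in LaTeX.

The integrand splits into summands that can be handled one at a time.
Check: d/dx[\frac{c x + 8 \cos{\left(- 5 x^{2} + 3 x + 3 \right)}}{2}] = \frac{c}{2} + 40 x \sin{\left(- 5 x^{2} + 3 x + 3 \right)} - 12 \sin{\left(- 5 x^{2} + 3 x + 3 \right)} = f(x).

An antiderivative is F(x) = \frac{c x + 8 \cos{\left(- 5 x^{2} + 3 x + 3 \right)}}{2}.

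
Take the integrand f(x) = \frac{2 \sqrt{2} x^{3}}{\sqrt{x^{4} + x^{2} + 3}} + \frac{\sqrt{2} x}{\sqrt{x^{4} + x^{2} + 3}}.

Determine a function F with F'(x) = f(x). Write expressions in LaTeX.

An antiderivative is F(x) = \sqrt{2 x^{4} + 2 x^{2} + 6}.

f matches the chain-rule pattern g'(h)*h' with inner function h(x) = 2 x^{4} + 2 x^{2} + 6; substituting u = h(x) collapses the integral.
Check: d/dx[\sqrt{2 x^{4} + 2 x^{2} + 6}] = \frac{2 \sqrt{2} x^{3} + \sqrt{2} x}{\sqrt{x^{4} + x^{2} + 3}}, which equals f(x).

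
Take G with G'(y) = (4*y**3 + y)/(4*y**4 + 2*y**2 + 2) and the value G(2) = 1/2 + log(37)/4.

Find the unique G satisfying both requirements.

G'(y) matches the chain-rule pattern g'(h)*h' with inner function h(y) = 2*y**4 + y**2 + 1; substituting u = h(y) collapses the integral.
A general antiderivative is log(2*y**4 + y**2 + 1)/4 + C.
The condition gives C = 1/2 + log(37)/4 - (log(37)/4) = 1/2.
So G(y) = log(2*y**4 + y**2 + 1)/4 + 1/2.
Check: d/dy[log(2*y**4 + y**2 + 1)/4 + 1/2] = (4*y**3 + y)/(4*y**4 + 2*y**2 + 2) = G'(y).

G(y) = log(2*y**4 + y**2 + 1)/4 + 1/2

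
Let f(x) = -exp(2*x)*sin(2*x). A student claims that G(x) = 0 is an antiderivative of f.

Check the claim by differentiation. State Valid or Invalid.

Invalid: d/dx[G] - f = exp(2*x)*sin(2*x), which is not 0.

d/dx[G] = 0
d/dx[G] - f(x) = exp(2*x)*sin(2*x) != 0.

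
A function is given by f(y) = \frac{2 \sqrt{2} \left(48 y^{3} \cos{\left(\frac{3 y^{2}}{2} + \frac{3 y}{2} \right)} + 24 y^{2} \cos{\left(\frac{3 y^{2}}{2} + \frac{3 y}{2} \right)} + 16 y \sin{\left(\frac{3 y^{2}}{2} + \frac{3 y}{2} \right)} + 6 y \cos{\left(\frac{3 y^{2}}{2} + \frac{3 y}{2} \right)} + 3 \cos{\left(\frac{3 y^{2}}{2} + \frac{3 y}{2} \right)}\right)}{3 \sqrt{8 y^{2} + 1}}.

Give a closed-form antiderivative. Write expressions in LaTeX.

An antiderivative is F(y) = \frac{4 \sqrt{2} \sqrt{8 y^{2} + 1} \sin{\left(\frac{3 y^{2}}{2} + \frac{3 y}{2} \right)}}{3}.

Recognize the product-rule pattern: f = u'v + uv' with u = \frac{8 \sqrt{4 y^{2} + \frac{1}{2}}}{3}, v = \sin{\left(\frac{3 y^{2}}{2} + \frac{3 y}{2} \right)}, so integration by parts undoes it.
Check: d/dy[\frac{4 \sqrt{2} \sqrt{8 y^{2} + 1} \sin{\left(\frac{3 y^{2}}{2} + \frac{3 y}{2} \right)}}{3}] = \frac{96 \sqrt{2} y^{3} \cos{\left(\frac{3 y^{2}}{2} + \frac{3 y}{2} \right)} + 48 \sqrt{2} y^{2} \cos{\left(\frac{3 y^{2}}{2} + \frac{3 y}{2} \right)} + 32 \sqrt{2} y \sin{\left(\frac{3 y^{2}}{2} + \frac{3 y}{2} \right)} + 12 \sqrt{2} y \cos{\left(\frac{3 y^{2}}{2} + \frac{3 y}{2} \right)} + 6 \sqrt{2} \cos{\left(\frac{3 y^{2}}{2} + \frac{3 y}{2} \right)}}{3 \sqrt{8 y^{2} + 1}}, which equals f(y).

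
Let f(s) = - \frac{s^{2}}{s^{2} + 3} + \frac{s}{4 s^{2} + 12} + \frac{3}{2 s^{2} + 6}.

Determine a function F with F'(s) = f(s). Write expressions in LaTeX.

Integrate term by term and add the pieces.
Check: d/ds[\frac{- 8 s + \log{\left(s^{2} + 3 \right)} + 12 \sqrt{3} \operatorname{atan}{\left(\frac{\sqrt{3} s}{3} \right)}}{8}] = \frac{- 4 s^{2} + s + 6}{4 s^{2} + 12}, which equals f(s).

An antiderivative is F(s) = \frac{- 8 s + \log{\left(s^{2} + 3 \right)} + 12 \sqrt{3} \operatorname{atan}{\left(\frac{\sqrt{3} s}{3} \right)}}{8}.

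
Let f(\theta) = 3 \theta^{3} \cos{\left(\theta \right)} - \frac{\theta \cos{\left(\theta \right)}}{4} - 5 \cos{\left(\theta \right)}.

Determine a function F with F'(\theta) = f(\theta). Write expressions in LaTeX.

An antiderivative is F(\theta) = \frac{12 \theta^{3} \sin{\left(\theta \right)} + 36 \theta^{2} \cos{\left(\theta \right)} - 73 \theta \sin{\left(\theta \right)} - 20 \sin{\left(\theta \right)} - 73 \cos{\left(\theta \right)}}{4}.

The integrand splits into summands that can be handled one at a time.
Check: d/d\theta[\frac{12 \theta^{3} \sin{\left(\theta \right)} + 36 \theta^{2} \cos{\left(\theta \right)} - 73 \theta \sin{\left(\theta \right)} - 20 \sin{\left(\theta \right)} - 73 \cos{\left(\theta \right)}}{4}] = 3 \theta^{3} \cos{\left(\theta \right)} - \frac{\theta \cos{\left(\theta \right)}}{4} - 5 \cos{\left(\theta \right)} = f(\theta).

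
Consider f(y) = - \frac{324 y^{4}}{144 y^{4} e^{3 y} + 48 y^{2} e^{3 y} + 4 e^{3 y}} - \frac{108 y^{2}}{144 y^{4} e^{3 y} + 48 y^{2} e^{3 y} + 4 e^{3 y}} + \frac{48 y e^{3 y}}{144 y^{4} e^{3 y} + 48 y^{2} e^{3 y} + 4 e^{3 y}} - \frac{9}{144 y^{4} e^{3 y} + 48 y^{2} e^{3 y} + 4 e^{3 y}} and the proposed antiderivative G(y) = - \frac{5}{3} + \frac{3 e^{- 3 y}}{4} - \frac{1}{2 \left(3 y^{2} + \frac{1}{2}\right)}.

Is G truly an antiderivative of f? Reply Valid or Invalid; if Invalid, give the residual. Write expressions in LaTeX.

Valid - the claim checks out under differentiation.

d/dy[G] = \frac{- 324 y^{4} - 108 y^{2} + 48 y e^{3 y} - 9}{144 y^{4} e^{3 y} + 48 y^{2} e^{3 y} + 4 e^{3 y}}
This equals f(y) exactly, so the claim holds.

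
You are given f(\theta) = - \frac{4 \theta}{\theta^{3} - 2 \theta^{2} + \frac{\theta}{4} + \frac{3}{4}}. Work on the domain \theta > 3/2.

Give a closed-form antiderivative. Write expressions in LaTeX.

The denominator factors as \left(\theta - 1\right) \left(2 \theta - 3\right) \left(2 \theta + 1\right); partial fractions split f into directly integrable pieces: \frac{4}{3 \left(2 \theta + 1\right)} - \frac{12}{2 \theta - 3} + \frac{16}{3 \left(\theta - 1\right)}.
Check: d/d\theta[- 6 \log{\left(\theta - \frac{3}{2} \right)} + \frac{16 \log{\left(\theta - 1 \right)}}{3} + \frac{2 \log{\left(\theta + \frac{1}{2} \right)}}{3}] = - \frac{16 \theta}{4 \theta^{3} - 8 \theta^{2} + \theta + 3}, which equals f(\theta).

An antiderivative is F(\theta) = - 6 \log{\left(\theta - \frac{3}{2} \right)} + \frac{16 \log{\left(\theta - 1 \right)}}{3} + \frac{2 \log{\left(\theta + \frac{1}{2} \right)}}{3}.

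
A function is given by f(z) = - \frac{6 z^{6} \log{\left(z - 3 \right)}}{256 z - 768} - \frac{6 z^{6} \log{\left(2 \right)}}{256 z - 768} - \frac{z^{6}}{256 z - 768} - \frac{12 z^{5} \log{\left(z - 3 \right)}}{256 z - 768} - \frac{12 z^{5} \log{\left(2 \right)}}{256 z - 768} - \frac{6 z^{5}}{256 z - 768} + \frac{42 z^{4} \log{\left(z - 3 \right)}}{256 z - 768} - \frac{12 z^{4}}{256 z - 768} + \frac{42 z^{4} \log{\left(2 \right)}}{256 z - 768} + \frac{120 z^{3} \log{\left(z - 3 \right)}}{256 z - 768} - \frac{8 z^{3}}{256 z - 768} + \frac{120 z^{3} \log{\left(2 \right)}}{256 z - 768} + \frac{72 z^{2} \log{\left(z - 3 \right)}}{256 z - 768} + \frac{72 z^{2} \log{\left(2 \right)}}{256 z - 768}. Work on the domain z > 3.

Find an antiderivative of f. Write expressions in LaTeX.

An antiderivative is F(z) = - \frac{z^{3} \left(z + 2\right)^{3} \log{\left(2 z - 6 \right)}}{256}.

f has the shape u'v + uv' for u = - \frac{\left(\frac{z^{2}}{4} + \frac{z}{2}\right)^{3}}{4} and v = \log{\left(2 z - 6 \right)} — it is the derivative of the product u*v.
Check: d/dz[- \frac{z^{3} \left(z + 2\right)^{3} \log{\left(2 z - 6 \right)}}{256}] = \frac{- 6 z^{6} \log{\left(z - 3 \right)} - 6 z^{6} \log{\left(2 \right)} - z^{6} - 12 z^{5} \log{\left(z - 3 \right)} - 12 z^{5} \log{\left(2 \right)} - 6 z^{5} + 42 z^{4} \log{\left(z - 3 \right)} - 12 z^{4} + 42 z^{4} \log{\left(2 \right)} + 120 z^{3} \log{\left(z - 3 \right)} - 8 z^{3} + 120 z^{3} \log{\left(2 \right)} + 72 z^{2} \log{\left(z - 3 \right)} + 72 z^{2} \log{\left(2 \right)}}{256 z - 768}, which equals f(z).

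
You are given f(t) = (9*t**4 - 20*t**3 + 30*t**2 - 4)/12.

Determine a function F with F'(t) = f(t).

Since d/dt undoes antidifferentiation here, F'(t) = f(t) is required of F(t).
Check: d/dt[3*t**5/20 - 5*t**4/12 + 5*t**3/6 - t/3] = 3*t**4/4 - 5*t**3/3 + 5*t**2/2 - 1/3, which equals f(t).

An antiderivative is F(t) = 3*t**5/20 - 5*t**4/12 + 5*t**3/6 - t/3.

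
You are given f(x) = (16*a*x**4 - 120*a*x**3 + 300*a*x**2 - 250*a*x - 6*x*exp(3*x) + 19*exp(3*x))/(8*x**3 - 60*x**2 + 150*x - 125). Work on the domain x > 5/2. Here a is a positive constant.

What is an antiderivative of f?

Check any antiderivative F(x) by computing F'(x) and comparing it with f(x).
Check: d/dx[a*x**2 - exp(3*x)/(2*x - 5)**2] = (16*a*x**4 - 120*a*x**3 + 300*a*x**2 - 250*a*x - 6*x*exp(3*x) + 19*exp(3*x))/(8*x**3 - 60*x**2 + 150*x - 125) = f(x).

An antiderivative is F(x) = a*x**2 - exp(3*x)/(2*x - 5)**2.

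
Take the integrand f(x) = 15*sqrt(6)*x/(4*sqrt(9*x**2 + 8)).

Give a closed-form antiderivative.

An antiderivative is F(x) = 5*sqrt(3*x**2/2 + 4/3)/2.

f matches the chain-rule pattern g'(h)*h' with inner function h(x) = 3*x**2/2 + 4/3; substituting u = h(x) collapses the integral.
Check: d/dx[5*sqrt(3*x**2/2 + 4/3)/2] = 15*sqrt(6)*x/(4*sqrt(9*x**2 + 8)) = f(x).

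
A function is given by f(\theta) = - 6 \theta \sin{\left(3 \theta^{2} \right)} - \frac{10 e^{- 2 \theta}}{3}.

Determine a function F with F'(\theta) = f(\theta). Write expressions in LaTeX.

An antiderivative is F(\theta) = \frac{\left(3 e^{2 \theta} \cos{\left(3 \theta^{2} \right)} + 5\right) e^{- 2 \theta}}{3}.

The integrand splits into summands that can be handled one at a time.
Check: d/d\theta[\frac{\left(3 e^{2 \theta} \cos{\left(3 \theta^{2} \right)} + 5\right) e^{- 2 \theta}}{3}] = \frac{\left(- 18 \theta e^{2 \theta} \sin{\left(3 \theta^{2} \right)} - 10\right) e^{- 2 \theta}}{3}, which equals f(\theta).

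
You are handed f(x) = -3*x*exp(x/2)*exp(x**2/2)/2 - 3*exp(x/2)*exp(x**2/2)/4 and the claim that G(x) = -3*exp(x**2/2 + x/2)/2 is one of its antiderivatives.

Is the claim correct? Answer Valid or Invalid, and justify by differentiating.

d/dx[G] = -3*x*exp(x/2)*exp(x**2/2)/2 - 3*exp(x/2)*exp(x**2/2)/4
This equals f(x) exactly, so the claim holds.

Valid - differentiating G returns exactly f.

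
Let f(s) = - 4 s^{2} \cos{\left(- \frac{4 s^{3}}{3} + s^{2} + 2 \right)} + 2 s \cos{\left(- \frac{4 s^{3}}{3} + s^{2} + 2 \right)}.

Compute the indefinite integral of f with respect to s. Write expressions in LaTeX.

f matches the chain-rule pattern g'(h)*h' with inner function h(s) = - \frac{4 s^{3}}{3} + s^{2} + 2; substituting u = h(s) collapses the integral.
Check: d/ds[\sin{\left(- \frac{4 s^{3}}{3} + s^{2} + 2 \right)}] = - 4 s^{2} \cos{\left(- \frac{4 s^{3}}{3} + s^{2} + 2 \right)} + 2 s \cos{\left(- \frac{4 s^{3}}{3} + s^{2} + 2 \right)} = f(s).

F(s) = \sin{\left(- \frac{4 s^{3}}{3} + s^{2} + 2 \right)} + C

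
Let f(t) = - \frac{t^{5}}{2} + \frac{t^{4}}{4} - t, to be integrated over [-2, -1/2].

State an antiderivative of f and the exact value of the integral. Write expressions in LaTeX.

Integrate term by term and add the pieces.
F(t) = - \frac{t^{6}}{12} + \frac{t^{5}}{20} - \frac{t^{2}}{2} is an antiderivative of f.
Check: d/dt[- \frac{t^{6}}{12} + \frac{t^{5}}{20} - \frac{t^{2}}{2}] = - \frac{t^{5}}{2} + \frac{t^{4}}{4} - t = f(t).
F(-1/2) = - \frac{491}{3840}; F(-2) = - \frac{134}{15}.
Integral = F(-1/2) - F(-2) = \frac{11271}{1280}.

Antiderivative: F(t) = - \frac{t^{6}}{12} + \frac{t^{5}}{20} - \frac{t^{2}}{2}; value = \frac{11271}{1280}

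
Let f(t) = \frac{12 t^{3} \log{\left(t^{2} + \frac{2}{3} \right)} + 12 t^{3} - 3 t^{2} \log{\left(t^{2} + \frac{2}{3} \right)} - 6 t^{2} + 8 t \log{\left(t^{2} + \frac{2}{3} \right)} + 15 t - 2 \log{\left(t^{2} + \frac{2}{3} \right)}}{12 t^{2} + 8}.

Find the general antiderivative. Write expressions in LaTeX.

F(t) = \frac{t^{2} \log{\left(t^{2} + \frac{2}{3} \right)}}{2} - \frac{t \log{\left(t^{2} + \frac{2}{3} \right)}}{4} + \frac{5 \log{\left(t^{2} + \frac{2}{3} \right)}}{8} + C

Recognize the product-rule pattern: f = u'v + uv' with u = \frac{t^{2}}{2} - \frac{t}{4} + \frac{5}{8}, v = \log{\left(t^{2} + \frac{2}{3} \right)}, so integration by parts undoes it.
Check: d/dt[\frac{t^{2} \log{\left(t^{2} + \frac{2}{3} \right)}}{2} - \frac{t \log{\left(t^{2} + \frac{2}{3} \right)}}{4} + \frac{5 \log{\left(t^{2} + \frac{2}{3} \right)}}{8}] = \frac{12 t^{3} \log{\left(t^{2} + \frac{2}{3} \right)} + 12 t^{3} - 3 t^{2} \log{\left(t^{2} + \frac{2}{3} \right)} - 6 t^{2} + 8 t \log{\left(t^{2} + \frac{2}{3} \right)} + 15 t - 2 \log{\left(t^{2} + \frac{2}{3} \right)}}{12 t^{2} + 8} = f(t).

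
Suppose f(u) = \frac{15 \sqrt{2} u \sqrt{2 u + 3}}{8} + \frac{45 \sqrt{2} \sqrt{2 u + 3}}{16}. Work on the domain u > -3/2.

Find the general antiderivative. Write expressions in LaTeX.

The integrand splits into summands that can be handled one at a time.
Check: d/du[\frac{3 \sqrt{2} \left(2 u + 3\right)^{\frac{5}{2}}}{16}] = \frac{15 \sqrt{2} u \sqrt{2 u + 3}}{8} + \frac{45 \sqrt{2} \sqrt{2 u + 3}}{16} = f(u).

F(u) = \frac{3 \sqrt{2} \left(2 u + 3\right)^{\frac{5}{2}}}{16} + C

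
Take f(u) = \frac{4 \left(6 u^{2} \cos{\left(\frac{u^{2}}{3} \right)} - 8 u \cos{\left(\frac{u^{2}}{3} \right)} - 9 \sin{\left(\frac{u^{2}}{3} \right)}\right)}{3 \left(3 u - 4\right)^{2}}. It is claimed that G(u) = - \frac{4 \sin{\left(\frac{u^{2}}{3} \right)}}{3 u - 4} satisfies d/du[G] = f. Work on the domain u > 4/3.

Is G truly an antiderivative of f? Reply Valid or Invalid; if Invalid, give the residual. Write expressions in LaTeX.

d/du[G] = \frac{- 24 u^{2} \cos{\left(\frac{u^{2}}{3} \right)} + 32 u \cos{\left(\frac{u^{2}}{3} \right)} + 36 \sin{\left(\frac{u^{2}}{3} \right)}}{27 u^{2} - 72 u + 48}
d/du[G] - f(u) = \frac{- 48 u^{2} \cos{\left(\frac{u^{2}}{3} \right)} + 64 u \cos{\left(\frac{u^{2}}{3} \right)} + 72 \sin{\left(\frac{u^{2}}{3} \right)}}{27 u^{2} - 72 u + 48} != 0.

Invalid: d/du[G] - f = \frac{- 48 u^{2} \cos{\left(\frac{u^{2}}{3} \right)} + 64 u \cos{\left(\frac{u^{2}}{3} \right)} + 72 \sin{\left(\frac{u^{2}}{3} \right)}}{27 u^{2} - 72 u + 48}, which is not 0.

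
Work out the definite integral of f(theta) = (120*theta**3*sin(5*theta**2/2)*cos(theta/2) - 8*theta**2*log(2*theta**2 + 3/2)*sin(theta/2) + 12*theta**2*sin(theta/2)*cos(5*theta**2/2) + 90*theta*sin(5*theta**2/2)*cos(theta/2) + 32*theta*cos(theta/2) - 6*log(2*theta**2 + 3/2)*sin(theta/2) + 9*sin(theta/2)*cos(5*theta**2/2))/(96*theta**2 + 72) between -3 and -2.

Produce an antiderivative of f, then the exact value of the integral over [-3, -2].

f has the shape u'v + uv' for u = log(2*theta**2 + 3/2)/6 - cos(5*theta**2/2)/4 and v = cos(theta/2) — it is the derivative of the product u*v.
F(theta) = -(-2*log(2*theta**2 + 3/2) + 3*cos(5*theta**2/2))*cos(theta/2)/12 is an antiderivative of f.
Check: d/dtheta[-(-2*log(2*theta**2 + 3/2) + 3*cos(5*theta**2/2))*cos(theta/2)/12] = (120*theta**3*sin(5*theta**2/2)*cos(theta/2) - 8*theta**2*log(2*theta**2 + 3/2)*sin(theta/2) + 12*theta**2*sin(theta/2)*cos(5*theta**2/2) + 90*theta*sin(5*theta**2/2)*cos(theta/2) + 32*theta*cos(theta/2) - 6*log(2*theta**2 + 3/2)*sin(theta/2) + 9*sin(theta/2)*cos(5*theta**2/2))/(96*theta**2 + 72) = f(theta).
F(-2) = -cos(1)*cos(10)/4 + log(19/2)*cos(1)/6; F(-3) = -cos(3/2)*cos(45/2)/4 + log(39/2)*cos(3/2)/6.
Integral = F(-2) - F(-3) = -log(39/2)*cos(3/2)/6 + cos(3/2)*cos(45/2)/4 - cos(1)*cos(10)/4 + log(19/2)*cos(1)/6.

Antiderivative: F(theta) = -(-2*log(2*theta**2 + 3/2) + 3*cos(5*theta**2/2))*cos(theta/2)/12; value = -log(39/2)*cos(3/2)/6 + cos(3/2)*cos(45/2)/4 - cos(1)*cos(10)/4 + log(19/2)*cos(1)/6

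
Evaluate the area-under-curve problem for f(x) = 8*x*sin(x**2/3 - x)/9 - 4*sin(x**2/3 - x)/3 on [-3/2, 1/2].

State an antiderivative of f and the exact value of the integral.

Antiderivative: F(x) = -4*cos(x**2/3 - x)/3; value = -4*cos(5/12)/3 + 4*cos(9/4)/3

The substitution u = x**2/3 - x works: f is exactly (dF/du)*(du/dx) for that inner function.
F(x) = -4*cos(x**2/3 - x)/3 is an antiderivative of f.
Check: d/dx[-4*cos(x**2/3 - x)/3] = 8*x*sin(x**2/3 - x)/9 - 4*sin(x**2/3 - x)/3 = f(x).
F(1/2) = -4*cos(5/12)/3; F(-3/2) = -4*cos(9/4)/3.
Integral = F(1/2) - F(-3/2) = -4*cos(5/12)/3 + 4*cos(9/4)/3.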